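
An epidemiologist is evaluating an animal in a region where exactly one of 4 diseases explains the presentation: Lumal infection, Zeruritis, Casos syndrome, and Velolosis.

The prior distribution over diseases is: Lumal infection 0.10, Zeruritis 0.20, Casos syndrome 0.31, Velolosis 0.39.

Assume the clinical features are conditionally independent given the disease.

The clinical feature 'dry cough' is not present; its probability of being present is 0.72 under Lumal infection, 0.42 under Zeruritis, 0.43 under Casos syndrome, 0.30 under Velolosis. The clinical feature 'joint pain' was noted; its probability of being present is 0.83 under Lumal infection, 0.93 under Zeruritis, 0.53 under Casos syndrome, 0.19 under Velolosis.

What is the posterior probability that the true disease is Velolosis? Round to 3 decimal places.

0.187

For each hypothesis, the unnormalized posterior weight is prior × product of the clinical feature likelihoods (using 1 − P(present | H) for each absent clinical feature):
  Lumal infection: 0.10 × (1 − 0.72) × 0.83 = 0.02324
  Zeruritis: 0.20 × (1 − 0.42) × 0.93 = 0.10788
  Casos syndrome: 0.31 × (1 − 0.43) × 0.53 = 0.093651
  Velolosis: 0.39 × (1 − 0.30) × 0.19 = 0.05187
The unnormalized weights sum to 0.27664.
P(Velolosis | evidence) = 0.05187 / 0.27664 ≈ 0.187.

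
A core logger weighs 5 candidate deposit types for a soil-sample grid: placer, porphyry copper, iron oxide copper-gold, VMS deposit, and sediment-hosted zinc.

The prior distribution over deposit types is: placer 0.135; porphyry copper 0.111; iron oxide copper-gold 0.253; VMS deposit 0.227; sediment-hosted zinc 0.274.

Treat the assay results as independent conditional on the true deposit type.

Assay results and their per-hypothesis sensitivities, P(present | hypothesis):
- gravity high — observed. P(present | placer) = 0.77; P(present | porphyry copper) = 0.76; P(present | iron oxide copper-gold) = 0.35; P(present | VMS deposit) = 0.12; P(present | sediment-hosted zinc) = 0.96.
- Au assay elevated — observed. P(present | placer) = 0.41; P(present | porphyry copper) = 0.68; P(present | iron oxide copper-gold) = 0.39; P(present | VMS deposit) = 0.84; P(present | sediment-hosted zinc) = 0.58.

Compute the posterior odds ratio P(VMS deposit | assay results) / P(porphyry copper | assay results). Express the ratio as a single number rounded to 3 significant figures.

0.399

Unnormalized posterior weight (prior times the assay result likelihoods) for each of the two hypotheses:
  VMS deposit: 0.227 × 0.12 × 0.84 = 0.022882
  porphyry copper: 0.111 × 0.76 × 0.68 = 0.057365
Odds(VMS deposit : porphyry copper) = 0.022882 / 0.057365 ≈ 0.399.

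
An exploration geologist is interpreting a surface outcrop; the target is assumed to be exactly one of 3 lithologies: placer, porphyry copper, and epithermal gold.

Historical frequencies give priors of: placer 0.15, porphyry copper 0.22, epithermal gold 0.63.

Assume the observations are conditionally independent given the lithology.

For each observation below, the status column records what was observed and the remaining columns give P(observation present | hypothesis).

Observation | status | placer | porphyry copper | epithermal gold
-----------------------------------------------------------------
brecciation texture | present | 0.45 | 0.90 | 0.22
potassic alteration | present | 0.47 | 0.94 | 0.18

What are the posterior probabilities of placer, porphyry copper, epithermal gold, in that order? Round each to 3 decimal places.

Multiply each prior by the joint likelihood of the evidence pattern:
  placer: 0.15 × 0.45 × 0.47 = 0.031725
  porphyry copper: 0.22 × 0.90 × 0.94 = 0.18612
  epithermal gold: 0.63 × 0.22 × 0.18 = 0.024948
Marginal likelihood of the evidence = 0.24279.
P(placer | evidence) = 0.031725 / 0.24279 ≈ 0.131
P(porphyry copper | evidence) = 0.18612 / 0.24279 ≈ 0.767
P(epithermal gold | evidence) = 0.024948 / 0.24279 ≈ 0.103

0.131, 0.767, 0.103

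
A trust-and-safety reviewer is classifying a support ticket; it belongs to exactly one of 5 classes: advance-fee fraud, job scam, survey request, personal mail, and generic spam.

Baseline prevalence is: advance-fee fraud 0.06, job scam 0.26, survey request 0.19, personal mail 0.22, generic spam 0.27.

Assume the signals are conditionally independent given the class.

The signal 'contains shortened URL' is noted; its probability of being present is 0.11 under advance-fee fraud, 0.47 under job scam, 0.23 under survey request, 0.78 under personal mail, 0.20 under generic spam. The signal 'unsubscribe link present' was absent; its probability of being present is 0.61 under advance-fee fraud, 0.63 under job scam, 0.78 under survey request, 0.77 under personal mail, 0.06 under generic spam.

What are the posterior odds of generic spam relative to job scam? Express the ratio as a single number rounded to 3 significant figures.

The normalizing constant cancels in an odds ratio, so compute prior × likelihood for the two hypotheses only (using 1 − P(present | H) for each absent signal):
  generic spam: 0.27 × 0.20 × (1 − 0.06) = 0.05076
  job scam: 0.26 × 0.47 × (1 − 0.63) = 0.045214
Odds(generic spam : job scam) = 0.05076 / 0.045214 ≈ 1.12.

1.12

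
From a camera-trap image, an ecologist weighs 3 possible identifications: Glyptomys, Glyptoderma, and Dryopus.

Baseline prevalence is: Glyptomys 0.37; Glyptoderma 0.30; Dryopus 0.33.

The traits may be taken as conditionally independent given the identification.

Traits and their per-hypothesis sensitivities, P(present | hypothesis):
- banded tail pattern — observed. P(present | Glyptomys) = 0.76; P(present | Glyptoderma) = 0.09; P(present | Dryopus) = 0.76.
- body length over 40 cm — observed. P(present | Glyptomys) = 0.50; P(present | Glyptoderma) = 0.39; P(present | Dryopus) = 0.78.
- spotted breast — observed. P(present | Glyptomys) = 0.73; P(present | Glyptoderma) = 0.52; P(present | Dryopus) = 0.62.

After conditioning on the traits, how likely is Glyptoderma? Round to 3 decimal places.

0.024

Multiply each prior by the joint likelihood of the trait pattern:
  Glyptomys: 0.37 × 0.76 × 0.50 × 0.73 = 0.10264
  Glyptoderma: 0.30 × 0.09 × 0.39 × 0.52 = 0.0054756
  Dryopus: 0.33 × 0.76 × 0.78 × 0.62 = 0.12129
Marginal likelihood of the evidence = 0.2294.
P(Glyptoderma | evidence) = 0.0054756 / 0.2294 ≈ 0.024.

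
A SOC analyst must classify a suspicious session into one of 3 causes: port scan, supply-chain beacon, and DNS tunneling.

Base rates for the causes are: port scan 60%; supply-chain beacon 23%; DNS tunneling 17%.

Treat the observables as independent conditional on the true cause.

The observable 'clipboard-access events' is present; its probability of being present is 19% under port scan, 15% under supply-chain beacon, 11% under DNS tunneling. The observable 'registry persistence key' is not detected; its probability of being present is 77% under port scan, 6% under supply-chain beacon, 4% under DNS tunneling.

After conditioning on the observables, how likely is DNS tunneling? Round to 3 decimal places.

0.234

By Bayes' rule with conditional independence, the unnormalized weight for each hypothesis is prior × ∏ likelihoods (using 1 − P(present | H) for each absent observable):
  port scan: 0.60 × 0.19 × (1 − 0.77) = 0.02622
  supply-chain beacon: 0.23 × 0.15 × (1 − 0.06) = 0.03243
  DNS tunneling: 0.17 × 0.11 × (1 − 0.04) = 0.017952
Marginal likelihood of the evidence = 0.076602.
P(DNS tunneling | evidence) = 0.017952 / 0.076602 ≈ 0.234.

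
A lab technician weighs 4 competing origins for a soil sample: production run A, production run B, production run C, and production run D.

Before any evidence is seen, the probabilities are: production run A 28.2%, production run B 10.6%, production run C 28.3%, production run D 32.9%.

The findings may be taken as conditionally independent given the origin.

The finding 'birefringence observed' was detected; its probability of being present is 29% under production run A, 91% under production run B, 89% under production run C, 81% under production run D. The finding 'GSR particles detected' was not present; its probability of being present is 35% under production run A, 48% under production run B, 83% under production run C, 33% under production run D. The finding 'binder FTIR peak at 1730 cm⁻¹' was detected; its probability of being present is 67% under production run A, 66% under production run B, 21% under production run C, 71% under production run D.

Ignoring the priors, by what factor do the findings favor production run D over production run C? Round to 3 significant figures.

Joint likelihood of the evidence pattern under each hypothesis (using 1 − P(present | H) for each absent finding):
  production run D: 0.81 × (1 − 0.33) × 0.71 = 0.38532
  production run C: 0.89 × (1 − 0.83) × 0.21 = 0.031773
Bayes factor = 0.38532 / 0.031773 ≈ 12.1

12.1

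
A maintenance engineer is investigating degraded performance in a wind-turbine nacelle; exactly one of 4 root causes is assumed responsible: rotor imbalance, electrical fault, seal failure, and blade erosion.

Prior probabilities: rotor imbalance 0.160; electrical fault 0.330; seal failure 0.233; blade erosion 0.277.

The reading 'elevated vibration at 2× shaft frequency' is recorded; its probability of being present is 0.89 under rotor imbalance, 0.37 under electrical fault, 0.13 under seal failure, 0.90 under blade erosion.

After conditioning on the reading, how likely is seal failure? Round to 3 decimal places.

0.056

By Bayes' rule, the unnormalized weight for each hypothesis is prior × likelihood:
  rotor imbalance: 0.160 × 0.89 = 0.1424
  electrical fault: 0.330 × 0.37 = 0.1221
  seal failure: 0.233 × 0.13 = 0.03029
  blade erosion: 0.277 × 0.90 = 0.2493
The unnormalized weights sum to 0.54409.
P(seal failure | evidence) = 0.03029 / 0.54409 ≈ 0.056.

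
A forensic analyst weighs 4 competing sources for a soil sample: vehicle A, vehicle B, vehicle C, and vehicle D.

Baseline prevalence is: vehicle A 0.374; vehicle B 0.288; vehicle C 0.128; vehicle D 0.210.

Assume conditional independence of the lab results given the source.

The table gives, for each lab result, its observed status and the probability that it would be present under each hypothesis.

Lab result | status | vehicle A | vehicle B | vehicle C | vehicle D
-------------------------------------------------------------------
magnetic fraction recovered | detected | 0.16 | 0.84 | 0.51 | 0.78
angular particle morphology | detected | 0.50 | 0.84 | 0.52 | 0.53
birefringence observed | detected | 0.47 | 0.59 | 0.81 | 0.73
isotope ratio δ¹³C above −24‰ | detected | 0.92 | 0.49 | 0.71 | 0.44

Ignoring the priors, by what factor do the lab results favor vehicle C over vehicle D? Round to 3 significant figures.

The Bayes factor is the ratio of the joint likelihoods of the lab result pattern under the two hypotheses.
  vehicle C: 0.51 × 0.52 × 0.81 × 0.71 = 0.15252
  vehicle D: 0.78 × 0.53 × 0.73 × 0.44 = 0.13278
Bayes factor = 0.15252 / 0.13278 ≈ 1.15

1.15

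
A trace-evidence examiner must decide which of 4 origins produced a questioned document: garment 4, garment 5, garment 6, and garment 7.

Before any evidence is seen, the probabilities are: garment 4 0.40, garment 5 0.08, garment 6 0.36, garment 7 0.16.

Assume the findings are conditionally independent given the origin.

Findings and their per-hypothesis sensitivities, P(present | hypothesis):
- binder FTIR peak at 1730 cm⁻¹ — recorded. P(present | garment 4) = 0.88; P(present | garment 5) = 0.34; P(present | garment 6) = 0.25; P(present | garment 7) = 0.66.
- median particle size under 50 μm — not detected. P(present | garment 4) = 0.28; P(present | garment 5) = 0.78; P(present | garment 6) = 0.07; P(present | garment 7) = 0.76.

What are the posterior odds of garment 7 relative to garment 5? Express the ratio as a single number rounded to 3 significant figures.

4.24

Unnormalized posterior weight (prior times the finding likelihoods) for each of the two hypotheses (using 1 − P(present | H) for each absent finding):
  garment 7: 0.16 × 0.66 × (1 − 0.76) = 0.025344
  garment 5: 0.08 × 0.34 × (1 − 0.78) = 0.005984
Posterior odds = 0.025344 / 0.005984 ≈ 4.24.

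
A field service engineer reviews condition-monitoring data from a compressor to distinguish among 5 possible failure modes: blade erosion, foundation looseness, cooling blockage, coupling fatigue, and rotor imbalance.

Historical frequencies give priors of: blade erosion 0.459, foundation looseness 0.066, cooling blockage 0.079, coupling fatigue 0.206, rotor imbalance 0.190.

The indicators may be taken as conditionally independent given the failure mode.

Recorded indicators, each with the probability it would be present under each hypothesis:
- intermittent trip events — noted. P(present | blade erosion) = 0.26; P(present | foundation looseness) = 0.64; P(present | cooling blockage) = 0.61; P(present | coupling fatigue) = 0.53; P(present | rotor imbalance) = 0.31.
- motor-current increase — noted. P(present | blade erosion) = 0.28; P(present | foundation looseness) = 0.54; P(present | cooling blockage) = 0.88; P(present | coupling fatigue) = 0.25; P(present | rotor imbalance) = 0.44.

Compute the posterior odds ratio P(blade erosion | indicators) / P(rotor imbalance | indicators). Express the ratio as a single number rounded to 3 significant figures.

1.29

Posterior odds equal prior odds times the likelihood ratio; only the two competing hypotheses matter.
  blade erosion: 0.459 × 0.26 × 0.28 = 0.033415
  rotor imbalance: 0.190 × 0.31 × 0.44 = 0.025916
Posterior odds = 0.033415 / 0.025916 ≈ 1.29.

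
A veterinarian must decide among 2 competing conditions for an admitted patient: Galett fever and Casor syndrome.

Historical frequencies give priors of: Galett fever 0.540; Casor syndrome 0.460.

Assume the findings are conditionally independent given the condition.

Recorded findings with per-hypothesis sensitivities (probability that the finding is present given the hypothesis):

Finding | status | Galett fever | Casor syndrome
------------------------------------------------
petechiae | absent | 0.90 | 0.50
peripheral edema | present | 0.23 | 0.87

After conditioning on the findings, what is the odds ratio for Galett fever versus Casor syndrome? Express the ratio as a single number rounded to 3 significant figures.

0.0621

Unnormalized posterior weight (prior times the finding likelihoods) for each of the two hypotheses (using 1 − P(present | H) for each absent finding):
  Galett fever: 0.540 × (1 − 0.90) × 0.23 = 0.01242
  Casor syndrome: 0.460 × (1 − 0.50) × 0.87 = 0.2001
Posterior odds = 0.01242 / 0.2001 ≈ 0.0621.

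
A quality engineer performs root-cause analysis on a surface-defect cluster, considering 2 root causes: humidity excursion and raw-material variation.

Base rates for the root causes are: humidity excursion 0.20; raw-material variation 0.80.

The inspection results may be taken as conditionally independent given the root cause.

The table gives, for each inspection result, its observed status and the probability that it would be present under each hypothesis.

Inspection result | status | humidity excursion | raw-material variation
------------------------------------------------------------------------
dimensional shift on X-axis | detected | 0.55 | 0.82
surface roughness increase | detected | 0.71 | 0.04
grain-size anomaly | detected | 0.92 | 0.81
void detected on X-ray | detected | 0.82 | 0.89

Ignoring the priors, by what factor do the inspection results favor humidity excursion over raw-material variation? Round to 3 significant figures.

Joint likelihood of the inspection result pattern under each hypothesis:
  humidity excursion: 0.55 × 0.71 × 0.92 × 0.82 = 0.29459
  raw-material variation: 0.82 × 0.04 × 0.81 × 0.89 = 0.023646
Bayes factor = 0.29459 / 0.023646 ≈ 12.5

12.5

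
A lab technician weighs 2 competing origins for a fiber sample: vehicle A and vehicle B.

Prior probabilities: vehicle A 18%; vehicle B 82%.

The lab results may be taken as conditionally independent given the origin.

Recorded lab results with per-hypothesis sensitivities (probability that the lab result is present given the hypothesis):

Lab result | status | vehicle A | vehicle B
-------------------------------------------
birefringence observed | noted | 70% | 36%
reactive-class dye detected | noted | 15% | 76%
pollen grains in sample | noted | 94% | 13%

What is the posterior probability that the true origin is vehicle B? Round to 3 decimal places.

0.621

By Bayes' rule with conditional independence, the unnormalized weight for each hypothesis is prior × ∏ likelihoods:
  vehicle A: 0.18 × 0.70 × 0.15 × 0.94 = 0.017766
  vehicle B: 0.82 × 0.36 × 0.76 × 0.13 = 0.029166
The unnormalized weights sum to 0.046932.
P(vehicle B | evidence) = 0.029166 / 0.046932 ≈ 0.621.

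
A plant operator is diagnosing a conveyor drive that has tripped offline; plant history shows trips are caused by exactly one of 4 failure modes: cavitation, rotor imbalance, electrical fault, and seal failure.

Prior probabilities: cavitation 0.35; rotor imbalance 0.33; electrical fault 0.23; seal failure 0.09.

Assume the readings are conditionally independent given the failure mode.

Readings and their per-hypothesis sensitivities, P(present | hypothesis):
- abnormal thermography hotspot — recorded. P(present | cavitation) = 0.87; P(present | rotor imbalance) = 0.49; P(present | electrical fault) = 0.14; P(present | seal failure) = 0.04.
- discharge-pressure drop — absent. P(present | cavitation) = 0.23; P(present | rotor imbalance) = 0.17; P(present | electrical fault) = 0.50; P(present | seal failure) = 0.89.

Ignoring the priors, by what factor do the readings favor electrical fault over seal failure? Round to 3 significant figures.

The Bayes factor is the ratio of the joint likelihoods of the reading pattern under the two hypotheses (using 1 − P(present | H) for each absent reading).
  electrical fault: 0.14 × (1 − 0.50) = 0.07
  seal failure: 0.04 × (1 − 0.89) = 0.0044
Bayes factor = 0.07 / 0.0044 ≈ 15.9

15.9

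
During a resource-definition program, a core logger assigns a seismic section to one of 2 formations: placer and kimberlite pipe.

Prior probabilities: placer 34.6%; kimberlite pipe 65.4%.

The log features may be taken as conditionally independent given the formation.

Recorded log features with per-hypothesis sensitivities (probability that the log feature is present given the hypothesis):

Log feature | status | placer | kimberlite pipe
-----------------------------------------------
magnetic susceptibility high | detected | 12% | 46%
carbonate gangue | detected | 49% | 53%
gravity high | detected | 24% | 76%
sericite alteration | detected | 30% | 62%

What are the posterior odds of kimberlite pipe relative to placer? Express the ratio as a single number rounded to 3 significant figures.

Unnormalized posterior weight (prior times the log feature likelihoods) for each of the two hypotheses:
  kimberlite pipe: 0.654 × 0.46 × 0.53 × 0.76 × 0.62 = 0.075131
  placer: 0.346 × 0.12 × 0.49 × 0.24 × 0.30 = 0.0014648
Odds(kimberlite pipe : placer) = 0.075131 / 0.0014648 ≈ 51.3.

51.3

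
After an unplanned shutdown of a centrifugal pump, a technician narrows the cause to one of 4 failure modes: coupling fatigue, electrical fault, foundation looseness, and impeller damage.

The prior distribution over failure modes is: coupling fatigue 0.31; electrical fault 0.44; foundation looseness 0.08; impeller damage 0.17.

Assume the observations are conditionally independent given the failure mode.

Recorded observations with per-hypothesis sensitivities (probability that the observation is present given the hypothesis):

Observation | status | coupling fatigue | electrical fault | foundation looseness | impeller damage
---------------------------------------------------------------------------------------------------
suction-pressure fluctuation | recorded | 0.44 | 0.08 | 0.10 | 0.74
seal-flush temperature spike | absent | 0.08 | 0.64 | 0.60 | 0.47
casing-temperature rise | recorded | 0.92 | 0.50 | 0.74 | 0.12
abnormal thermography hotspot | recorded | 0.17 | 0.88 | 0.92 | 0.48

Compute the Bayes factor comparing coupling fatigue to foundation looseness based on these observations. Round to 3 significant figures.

Joint likelihood of the evidence pattern under each hypothesis (using 1 − P(present | H) for each absent observation):
  coupling fatigue: 0.44 × (1 − 0.08) × 0.92 × 0.17 = 0.063311
  foundation looseness: 0.10 × (1 − 0.60) × 0.74 × 0.92 = 0.027232
Bayes factor = 0.063311 / 0.027232 ≈ 2.32

2.32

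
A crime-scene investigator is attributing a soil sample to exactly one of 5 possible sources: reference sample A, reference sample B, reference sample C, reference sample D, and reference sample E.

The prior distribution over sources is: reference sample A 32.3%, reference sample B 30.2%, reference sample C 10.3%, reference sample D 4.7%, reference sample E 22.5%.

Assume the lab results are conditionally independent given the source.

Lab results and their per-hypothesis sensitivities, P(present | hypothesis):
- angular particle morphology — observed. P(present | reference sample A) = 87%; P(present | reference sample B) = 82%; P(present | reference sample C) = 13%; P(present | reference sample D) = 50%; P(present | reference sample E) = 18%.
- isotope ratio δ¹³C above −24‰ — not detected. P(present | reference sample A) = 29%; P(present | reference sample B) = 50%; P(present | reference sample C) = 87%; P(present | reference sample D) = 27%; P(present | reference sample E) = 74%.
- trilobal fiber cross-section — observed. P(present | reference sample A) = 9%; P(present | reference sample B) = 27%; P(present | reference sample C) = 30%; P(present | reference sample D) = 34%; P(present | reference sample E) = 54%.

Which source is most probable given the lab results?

Multiply each prior by the joint likelihood of the lab result pattern (using 1 − P(present | H) for each absent lab result):
  reference sample A: 0.323 × 0.87 × (1 − 0.29) × 0.09 = 0.017957
  reference sample B: 0.302 × 0.82 × (1 − 0.50) × 0.27 = 0.033431
  reference sample C: 0.103 × 0.13 × (1 − 0.87) × 0.30 = 0.00052221
  reference sample D: 0.047 × 0.50 × (1 − 0.27) × 0.34 = 0.0058327
  reference sample E: 0.225 × 0.18 × (1 − 0.74) × 0.54 = 0.0056862
Marginal likelihood of the evidence = 0.063429.
P(reference sample A | evidence) ≈ 0.017957 / 0.063429 ≈ 0.283
P(reference sample B | evidence) ≈ 0.033431 / 0.063429 ≈ 0.527
P(reference sample C | evidence) ≈ 0.00052221 / 0.063429 ≈ 0.008
P(reference sample D | evidence) ≈ 0.0058327 / 0.063429 ≈ 0.092
P(reference sample E | evidence) ≈ 0.0056862 / 0.063429 ≈ 0.090
The largest is 0.527, so reference sample B is most probable.

reference sample B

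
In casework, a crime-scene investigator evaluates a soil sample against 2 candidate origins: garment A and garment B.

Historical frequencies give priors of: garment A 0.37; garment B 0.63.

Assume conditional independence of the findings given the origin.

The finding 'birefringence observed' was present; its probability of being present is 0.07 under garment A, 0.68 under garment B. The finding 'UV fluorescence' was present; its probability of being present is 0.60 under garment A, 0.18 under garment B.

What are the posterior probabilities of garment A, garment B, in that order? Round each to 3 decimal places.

0.168, 0.832

Multiply each prior by the joint likelihood of the evidence pattern:
  garment A: 0.37 × 0.07 × 0.60 = 0.01554
  garment B: 0.63 × 0.68 × 0.18 = 0.077112
Normalizing constant Z = 0.01554 + 0.077112 = 0.092652.
P(garment A | evidence) = 0.01554 / 0.092652 ≈ 0.168
P(garment B | evidence) = 0.077112 / 0.092652 ≈ 0.832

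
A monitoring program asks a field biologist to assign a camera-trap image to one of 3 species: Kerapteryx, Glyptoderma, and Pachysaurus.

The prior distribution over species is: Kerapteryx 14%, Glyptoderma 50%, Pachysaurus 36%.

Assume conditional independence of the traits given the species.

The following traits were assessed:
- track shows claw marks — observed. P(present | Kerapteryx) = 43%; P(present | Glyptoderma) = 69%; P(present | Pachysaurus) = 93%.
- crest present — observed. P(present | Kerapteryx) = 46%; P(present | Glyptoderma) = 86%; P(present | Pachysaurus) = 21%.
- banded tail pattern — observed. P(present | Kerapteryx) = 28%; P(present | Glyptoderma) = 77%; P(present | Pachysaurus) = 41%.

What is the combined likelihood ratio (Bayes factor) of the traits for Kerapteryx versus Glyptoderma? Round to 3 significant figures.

The Bayes factor is the ratio of the joint likelihoods of the trait pattern under the two hypotheses.
  Kerapteryx: 0.43 × 0.46 × 0.28 = 0.055384
  Glyptoderma: 0.69 × 0.86 × 0.77 = 0.45692
Bayes factor = 0.055384 / 0.45692 ≈ 0.121

0.121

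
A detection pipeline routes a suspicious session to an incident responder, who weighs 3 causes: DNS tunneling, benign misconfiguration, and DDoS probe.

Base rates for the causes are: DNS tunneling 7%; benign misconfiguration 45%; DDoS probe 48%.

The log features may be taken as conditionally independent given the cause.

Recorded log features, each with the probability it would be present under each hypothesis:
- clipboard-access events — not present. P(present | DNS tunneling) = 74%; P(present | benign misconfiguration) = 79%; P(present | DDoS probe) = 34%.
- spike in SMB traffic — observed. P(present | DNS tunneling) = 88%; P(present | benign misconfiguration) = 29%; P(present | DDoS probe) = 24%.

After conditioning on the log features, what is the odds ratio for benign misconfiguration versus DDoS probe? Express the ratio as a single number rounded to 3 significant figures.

The normalizing constant cancels in an odds ratio, so compute prior × likelihood for the two hypotheses only (using 1 − P(present | H) for each absent log feature):
  benign misconfiguration: 0.45 × (1 − 0.79) × 0.29 = 0.027405
  DDoS probe: 0.48 × (1 − 0.34) × 0.24 = 0.076032
Odds(benign misconfiguration : DDoS probe) = 0.027405 / 0.076032 ≈ 0.360.

0.360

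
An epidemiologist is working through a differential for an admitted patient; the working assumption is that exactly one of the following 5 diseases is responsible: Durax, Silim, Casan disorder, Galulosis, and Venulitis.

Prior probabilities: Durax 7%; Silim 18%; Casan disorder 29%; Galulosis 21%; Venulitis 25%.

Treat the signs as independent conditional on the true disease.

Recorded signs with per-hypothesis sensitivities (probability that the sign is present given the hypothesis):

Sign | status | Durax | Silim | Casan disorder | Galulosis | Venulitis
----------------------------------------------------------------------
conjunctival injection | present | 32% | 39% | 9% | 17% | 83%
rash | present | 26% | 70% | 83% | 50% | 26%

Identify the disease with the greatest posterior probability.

For each hypothesis, the unnormalized posterior weight is prior × product of the sign likelihoods:
  Durax: 0.07 × 0.32 × 0.26 = 0.005824
  Silim: 0.18 × 0.39 × 0.70 = 0.04914
  Casan disorder: 0.29 × 0.09 × 0.83 = 0.021663
  Galulosis: 0.21 × 0.17 × 0.50 = 0.01785
  Venulitis: 0.25 × 0.83 × 0.26 = 0.05395
Normalizing constant Z = 0.005824 + 0.04914 + 0.021663 + 0.01785 + 0.05395 = 0.14843.
P(Durax | evidence) ≈ 0.005824 / 0.14843 ≈ 0.039
P(Silim | evidence) ≈ 0.04914 / 0.14843 ≈ 0.331
P(Casan disorder | evidence) ≈ 0.021663 / 0.14843 ≈ 0.146
P(Galulosis | evidence) ≈ 0.01785 / 0.14843 ≈ 0.120
P(Venulitis | evidence) ≈ 0.05395 / 0.14843 ≈ 0.363
The largest is 0.363, so Venulitis is most probable.

Venulitis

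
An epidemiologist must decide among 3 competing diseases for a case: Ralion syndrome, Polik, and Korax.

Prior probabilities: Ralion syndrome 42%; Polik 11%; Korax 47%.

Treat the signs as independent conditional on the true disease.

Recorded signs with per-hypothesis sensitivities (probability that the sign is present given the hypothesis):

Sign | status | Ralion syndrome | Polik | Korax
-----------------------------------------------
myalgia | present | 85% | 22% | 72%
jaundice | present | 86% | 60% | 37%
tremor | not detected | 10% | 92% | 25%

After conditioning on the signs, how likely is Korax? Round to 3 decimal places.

Multiply each prior by the joint likelihood of the sign pattern (using 1 − P(present | H) for each absent sign):
  Ralion syndrome: 0.42 × 0.85 × 0.86 × (1 − 0.10) = 0.27632
  Polik: 0.11 × 0.22 × 0.60 × (1 − 0.92) = 0.0011616
  Korax: 0.47 × 0.72 × 0.37 × (1 − 0.25) = 0.093906
The unnormalized weights sum to 0.37139.
P(Korax | evidence) = 0.093906 / 0.37139 ≈ 0.253.

0.253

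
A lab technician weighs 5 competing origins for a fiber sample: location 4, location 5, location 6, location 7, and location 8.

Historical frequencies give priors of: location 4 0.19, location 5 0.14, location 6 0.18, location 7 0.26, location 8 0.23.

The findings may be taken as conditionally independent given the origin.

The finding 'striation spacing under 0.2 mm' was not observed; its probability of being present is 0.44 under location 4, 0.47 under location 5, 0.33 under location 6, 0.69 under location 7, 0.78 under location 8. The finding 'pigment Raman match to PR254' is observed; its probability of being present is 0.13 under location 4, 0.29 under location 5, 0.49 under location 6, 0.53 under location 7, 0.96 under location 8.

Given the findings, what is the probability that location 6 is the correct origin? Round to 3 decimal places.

Multiply each prior by the joint likelihood of the evidence pattern (using 1 − P(present | H) for each absent finding):
  location 4: 0.19 × (1 − 0.44) × 0.13 = 0.013832
  location 5: 0.14 × (1 − 0.47) × 0.29 = 0.021518
  location 6: 0.18 × (1 − 0.33) × 0.49 = 0.059094
  location 7: 0.26 × (1 − 0.69) × 0.53 = 0.042718
  location 8: 0.23 × (1 − 0.78) × 0.96 = 0.048576
Marginal likelihood of the evidence = 0.18574.
P(location 6 | evidence) = 0.059094 / 0.18574 ≈ 0.318.

0.318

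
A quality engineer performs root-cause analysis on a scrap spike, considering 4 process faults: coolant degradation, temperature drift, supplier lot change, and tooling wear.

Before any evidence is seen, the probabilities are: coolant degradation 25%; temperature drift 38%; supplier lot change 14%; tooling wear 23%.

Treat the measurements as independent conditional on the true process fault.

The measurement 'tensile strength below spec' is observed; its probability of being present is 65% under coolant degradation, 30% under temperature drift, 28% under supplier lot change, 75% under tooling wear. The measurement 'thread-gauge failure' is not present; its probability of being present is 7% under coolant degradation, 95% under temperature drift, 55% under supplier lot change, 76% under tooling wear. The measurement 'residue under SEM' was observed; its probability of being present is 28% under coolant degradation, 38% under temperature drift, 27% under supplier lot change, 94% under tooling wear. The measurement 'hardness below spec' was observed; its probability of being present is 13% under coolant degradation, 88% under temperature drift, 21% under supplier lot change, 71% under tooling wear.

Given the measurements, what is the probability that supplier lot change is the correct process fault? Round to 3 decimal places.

0.028

Multiply each prior by the joint likelihood of the measurement pattern (using 1 − P(present | H) for each absent measurement):
  coolant degradation: 0.25 × 0.65 × (1 − 0.07) × 0.28 × 0.13 = 0.005501
  temperature drift: 0.38 × 0.30 × (1 − 0.95) × 0.38 × 0.88 = 0.0019061
  supplier lot change: 0.14 × 0.28 × (1 − 0.55) × 0.27 × 0.21 = 0.0010002
  tooling wear: 0.23 × 0.75 × (1 − 0.76) × 0.94 × 0.71 = 0.02763
Marginal likelihood of the evidence = 0.036038.
P(supplier lot change | evidence) = 0.0010002 / 0.036038 ≈ 0.028.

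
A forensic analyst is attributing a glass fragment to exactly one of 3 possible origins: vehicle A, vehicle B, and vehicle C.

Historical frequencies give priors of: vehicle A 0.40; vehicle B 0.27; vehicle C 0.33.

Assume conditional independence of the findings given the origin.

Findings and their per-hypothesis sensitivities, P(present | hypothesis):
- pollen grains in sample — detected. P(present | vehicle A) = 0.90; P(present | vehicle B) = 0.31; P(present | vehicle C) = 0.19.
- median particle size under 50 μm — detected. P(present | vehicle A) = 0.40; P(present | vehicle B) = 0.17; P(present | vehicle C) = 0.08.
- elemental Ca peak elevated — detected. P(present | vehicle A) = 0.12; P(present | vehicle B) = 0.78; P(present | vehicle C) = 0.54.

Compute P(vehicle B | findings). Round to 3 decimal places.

For each hypothesis, the unnormalized posterior weight is prior × product of the finding likelihoods:
  vehicle A: 0.40 × 0.90 × 0.40 × 0.12 = 0.01728
  vehicle B: 0.27 × 0.31 × 0.17 × 0.78 = 0.011099
  vehicle C: 0.33 × 0.19 × 0.08 × 0.54 = 0.0027086
Normalizing constant Z = 0.01728 + 0.011099 + 0.0027086 = 0.031087.
P(vehicle B | evidence) = 0.011099 / 0.031087 ≈ 0.357.

0.357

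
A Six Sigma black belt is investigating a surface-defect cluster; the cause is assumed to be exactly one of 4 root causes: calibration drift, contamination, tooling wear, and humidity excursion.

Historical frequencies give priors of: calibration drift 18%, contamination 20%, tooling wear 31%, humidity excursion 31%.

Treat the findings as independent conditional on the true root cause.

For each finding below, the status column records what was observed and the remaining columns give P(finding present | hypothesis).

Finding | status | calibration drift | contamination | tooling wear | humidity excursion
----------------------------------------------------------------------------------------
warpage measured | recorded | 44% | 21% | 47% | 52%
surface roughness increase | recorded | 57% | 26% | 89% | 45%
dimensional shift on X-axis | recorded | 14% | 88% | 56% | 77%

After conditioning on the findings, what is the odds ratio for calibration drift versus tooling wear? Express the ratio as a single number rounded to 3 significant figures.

0.0870

The normalizing constant cancels in an odds ratio, so compute prior × likelihood for the two hypotheses only:
  calibration drift: 0.18 × 0.44 × 0.57 × 0.14 = 0.0063202
  tooling wear: 0.31 × 0.47 × 0.89 × 0.56 = 0.072617
Posterior odds = 0.0063202 / 0.072617 ≈ 0.0870.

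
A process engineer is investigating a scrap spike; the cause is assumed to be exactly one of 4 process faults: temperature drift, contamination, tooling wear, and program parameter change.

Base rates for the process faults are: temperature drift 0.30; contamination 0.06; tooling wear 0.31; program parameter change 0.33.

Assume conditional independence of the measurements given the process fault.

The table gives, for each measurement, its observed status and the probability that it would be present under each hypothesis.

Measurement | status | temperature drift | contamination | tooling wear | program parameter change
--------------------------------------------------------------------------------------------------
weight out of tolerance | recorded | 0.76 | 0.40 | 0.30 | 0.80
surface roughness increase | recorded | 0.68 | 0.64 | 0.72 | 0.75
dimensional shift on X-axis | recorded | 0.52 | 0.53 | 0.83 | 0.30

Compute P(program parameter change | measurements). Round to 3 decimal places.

For each hypothesis, the unnormalized posterior weight is prior × product of the measurement likelihoods:
  temperature drift: 0.30 × 0.76 × 0.68 × 0.52 = 0.080621
  contamination: 0.06 × 0.40 × 0.64 × 0.53 = 0.0081408
  tooling wear: 0.31 × 0.30 × 0.72 × 0.83 = 0.055577
  program parameter change: 0.33 × 0.80 × 0.75 × 0.30 = 0.0594
The unnormalized weights sum to 0.20374.
P(program parameter change | evidence) = 0.0594 / 0.20374 ≈ 0.292.

0.292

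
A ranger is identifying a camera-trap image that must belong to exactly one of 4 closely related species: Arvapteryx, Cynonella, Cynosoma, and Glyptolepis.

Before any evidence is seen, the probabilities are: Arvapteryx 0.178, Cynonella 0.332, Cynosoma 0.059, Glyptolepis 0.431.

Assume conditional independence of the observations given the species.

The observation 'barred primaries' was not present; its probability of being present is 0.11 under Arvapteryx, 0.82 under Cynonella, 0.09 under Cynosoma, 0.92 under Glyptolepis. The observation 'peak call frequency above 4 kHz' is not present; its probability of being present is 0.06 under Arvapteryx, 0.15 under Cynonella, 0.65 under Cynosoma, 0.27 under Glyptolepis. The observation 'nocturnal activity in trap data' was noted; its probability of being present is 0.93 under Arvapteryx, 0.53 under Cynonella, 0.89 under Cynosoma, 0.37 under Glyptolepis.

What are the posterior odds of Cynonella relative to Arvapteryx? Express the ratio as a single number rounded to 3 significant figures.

Posterior odds equal prior odds times the likelihood ratio; only the two competing hypotheses matter (using 1 − P(present | H) for each absent observation).
  Cynonella: 0.332 × (1 − 0.82) × (1 − 0.15) × 0.53 = 0.026922
  Arvapteryx: 0.178 × (1 − 0.11) × (1 − 0.06) × 0.93 = 0.13849
Odds(Cynonella : Arvapteryx) = 0.026922 / 0.13849 ≈ 0.194.

0.194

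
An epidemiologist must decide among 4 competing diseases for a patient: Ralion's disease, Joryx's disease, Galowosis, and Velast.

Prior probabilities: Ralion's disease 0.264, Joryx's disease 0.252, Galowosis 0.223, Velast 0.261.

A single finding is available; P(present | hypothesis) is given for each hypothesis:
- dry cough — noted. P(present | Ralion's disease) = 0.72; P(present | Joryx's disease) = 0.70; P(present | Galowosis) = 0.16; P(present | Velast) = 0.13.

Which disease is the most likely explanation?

Ralion's disease

For each hypothesis, the unnormalized posterior weight is prior × likelihood:
  Ralion's disease: 0.264 × 0.72 = 0.19008
  Joryx's disease: 0.252 × 0.70 = 0.1764
  Galowosis: 0.223 × 0.16 = 0.03568
  Velast: 0.261 × 0.13 = 0.03393
The unnormalized weights sum to 0.43609.
P(Ralion's disease | evidence) ≈ 0.19008 / 0.43609 ≈ 0.436
P(Joryx's disease | evidence) ≈ 0.1764 / 0.43609 ≈ 0.405
P(Galowosis | evidence) ≈ 0.03568 / 0.43609 ≈ 0.082
P(Velast | evidence) ≈ 0.03393 / 0.43609 ≈ 0.078
The largest is 0.436, so Ralion's disease is most probable.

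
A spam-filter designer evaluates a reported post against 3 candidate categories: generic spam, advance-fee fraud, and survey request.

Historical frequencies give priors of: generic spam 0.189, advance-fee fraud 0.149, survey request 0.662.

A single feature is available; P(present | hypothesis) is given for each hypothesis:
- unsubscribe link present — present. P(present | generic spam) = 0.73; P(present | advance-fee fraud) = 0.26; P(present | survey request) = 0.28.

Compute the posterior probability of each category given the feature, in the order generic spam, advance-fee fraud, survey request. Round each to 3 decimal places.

Multiply each prior by the likelihood of the feature:
  generic spam: 0.189 × 0.73 = 0.13797
  advance-fee fraud: 0.149 × 0.26 = 0.03874
  survey request: 0.662 × 0.28 = 0.18536
The unnormalized weights sum to 0.36207.
P(generic spam | evidence) = 0.13797 / 0.36207 ≈ 0.381
P(advance-fee fraud | evidence) = 0.03874 / 0.36207 ≈ 0.107
P(survey request | evidence) = 0.18536 / 0.36207 ≈ 0.512

0.381, 0.107, 0.512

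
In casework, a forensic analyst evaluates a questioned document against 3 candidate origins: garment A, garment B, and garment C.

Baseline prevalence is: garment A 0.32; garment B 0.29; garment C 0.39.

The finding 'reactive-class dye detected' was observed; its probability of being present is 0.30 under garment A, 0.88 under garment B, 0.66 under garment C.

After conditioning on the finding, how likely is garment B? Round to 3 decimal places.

For each hypothesis, the unnormalized posterior weight is prior × likelihood:
  garment A: 0.32 × 0.30 = 0.096
  garment B: 0.29 × 0.88 = 0.2552
  garment C: 0.39 × 0.66 = 0.2574
The unnormalized weights sum to 0.6086.
P(garment B | evidence) = 0.2552 / 0.6086 ≈ 0.419.

0.419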